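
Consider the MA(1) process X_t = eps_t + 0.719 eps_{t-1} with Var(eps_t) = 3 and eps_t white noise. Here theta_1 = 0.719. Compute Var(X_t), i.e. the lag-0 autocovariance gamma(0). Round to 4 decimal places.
\gamma(0) = 4.5509

For an MA(q) process X_t = eps_t + sum_i theta_i eps_{t-i} with
Var(eps_t) = sigma^2, the variance is
  gamma(0) = sigma^2 * (1 + sum_i theta_i^2).
  sum_i theta_i^2 = (0.719)^2 = 0.516961.
  gamma(0) = 3 * (1 + 0.516961) = 3 * 1.516961 = 4.550883, which rounds to 4.5509.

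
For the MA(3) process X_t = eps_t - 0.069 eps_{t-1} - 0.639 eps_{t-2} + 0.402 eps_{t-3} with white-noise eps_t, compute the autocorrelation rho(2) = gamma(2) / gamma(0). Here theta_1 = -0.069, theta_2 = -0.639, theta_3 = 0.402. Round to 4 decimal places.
\rho(2) = -0.4234

For an MA(q) process with theta_0 = 1, the autocovariance is
  gamma(k) = sigma^2 * sum_{i=0..q-k} theta_i * theta_{i+k},
and rho(k) = gamma(k) / gamma(0). Sigma^2 cancels.
  numerator   = (1)*(-0.639) + (-0.069)*(0.402) = -0.666738.
  denominator = (1)^2 + (-0.069)^2 + (-0.639)^2 + (0.402)^2 = 1.574686.
  rho(2) = -0.666738 / 1.574686 = -0.4234.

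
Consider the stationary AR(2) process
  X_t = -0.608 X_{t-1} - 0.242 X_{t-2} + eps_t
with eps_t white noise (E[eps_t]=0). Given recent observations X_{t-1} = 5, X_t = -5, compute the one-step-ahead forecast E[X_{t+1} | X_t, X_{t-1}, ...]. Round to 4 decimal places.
E[X_{t+1} \mid \mathcal F_t] = 1.8300

For an AR(p) model X_t = c + sum_i phi_i X_{t-i} + eps_t, the
one-step-ahead conditional mean is
  E[X_{t+1} | X_t, ...] = c + sum_i phi_i X_{t+1-i}.
Substitute known values:
  E[X_{t+1} | ...] = (-0.608) * (-5) + (-0.242) * (5)
                   = 1.8300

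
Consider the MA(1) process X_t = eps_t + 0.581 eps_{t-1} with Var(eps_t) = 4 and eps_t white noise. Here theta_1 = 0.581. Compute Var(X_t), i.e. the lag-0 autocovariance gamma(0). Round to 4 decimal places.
\gamma(0) = 5.3502

For an MA(q) process X_t = eps_t + sum_i theta_i eps_{t-i} with
Var(eps_t) = sigma^2, the variance is
  gamma(0) = sigma^2 * (1 + sum_i theta_i^2).
  sum_i theta_i^2 = (0.581)^2 = 0.337561.
  gamma(0) = 4 * (1 + 0.337561) = 4 * 1.337561 = 5.350244, which rounds to 5.3502.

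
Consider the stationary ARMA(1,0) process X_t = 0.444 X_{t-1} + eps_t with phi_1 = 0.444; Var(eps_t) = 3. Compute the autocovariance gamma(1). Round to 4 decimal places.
\gamma(1) = 1.6591

Multiply the model equation by X_{t-k} and take expectations. With theta_0 = psi_0 = 1 and psi_j the MA(infinity) weights, this gives
  gamma(k) - sum_i phi_i gamma(k-i) = c_k,
  c_k = sigma^2 * sum_{j=k..q} theta_j psi_{j-k}   (c_k = 0 for k > q),
using gamma(-m) = gamma(m).
Pure AR (q = 0): c_0 = sigma^2 = 3, c_k = 0 for k >= 1.
Equations for k = 0 and k = 1 (AR order 1):
  gamma(0) = phi_1 gamma(1) + c_0
  gamma(1) = phi_1 gamma(0) + c_1
Substituting the second into the first: gamma(0) (1 - phi_1^2) = c_0 + phi_1 c_1, so
  gamma(0) = c_0 / (1 - phi_1^2) = 3 / (1 - (0.444)^2) = 3 / 0.802864 = 3.736623.
  gamma(1) = phi_1 gamma(0) = (0.444)(3.736623) = 1.659061.
Therefore gamma(1) = 1.6591 (to 4 decimal places).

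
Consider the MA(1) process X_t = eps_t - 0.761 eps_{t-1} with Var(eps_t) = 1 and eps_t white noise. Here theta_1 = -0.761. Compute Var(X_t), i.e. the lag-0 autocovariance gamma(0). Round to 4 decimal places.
\gamma(0) = 1.5791

For an MA(q) process X_t = eps_t + sum_i theta_i eps_{t-i} with
Var(eps_t) = sigma^2, the variance is
  gamma(0) = sigma^2 * (1 + sum_i theta_i^2).
  sum_i theta_i^2 = (-0.761)^2 = 0.579121.
  gamma(0) = 1 * (1 + 0.579121) = 1 * 1.579121 = 1.579121, which rounds to 1.5791.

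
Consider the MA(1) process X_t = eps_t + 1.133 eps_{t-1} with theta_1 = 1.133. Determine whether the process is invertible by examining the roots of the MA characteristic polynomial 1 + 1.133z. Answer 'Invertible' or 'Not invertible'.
\text{Not invertible}

The MA(q) characteristic polynomial is P(z) = 1 + 1.133z.
Invertibility requires all roots to lie outside the unit circle, i.e. |z| > 1 for every root.
This is linear in z: 1 + (1.133) z = 0  =>  z = -1/(1.133) = -0.882613,  |z| = 0.882613.
Moduli of all roots: 0.8826.
All moduli strictly greater than 1? No.
Verdict: Not invertible.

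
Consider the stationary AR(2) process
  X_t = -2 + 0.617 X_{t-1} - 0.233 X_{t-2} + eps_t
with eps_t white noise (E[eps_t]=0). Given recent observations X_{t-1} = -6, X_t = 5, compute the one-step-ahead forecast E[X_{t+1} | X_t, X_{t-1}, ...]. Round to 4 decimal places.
E[X_{t+1} \mid \mathcal F_t] = 2.4830

For an AR(p) model X_t = c + sum_i phi_i X_{t-i} + eps_t, the
one-step-ahead conditional mean is
  E[X_{t+1} | X_t, ...] = c + sum_i phi_i X_{t+1-i}.
Substitute known values:
  E[X_{t+1} | ...] = -2 + (0.617) * (5) + (-0.233) * (-6)
                   = 2.4830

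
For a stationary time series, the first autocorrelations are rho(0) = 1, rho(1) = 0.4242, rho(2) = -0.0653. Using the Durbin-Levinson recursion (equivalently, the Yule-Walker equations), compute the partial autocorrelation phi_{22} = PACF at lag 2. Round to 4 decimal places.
\phi_{22} = -0.2991

The PACF at lag k is phi_{kk}, the last component of the solution
to the Yule-Walker system G_k phi = r_k where
  (G_k)_{ij} = rho(|i - j|), (r_k)_i = rho(i), i,j = 1..k.
Equivalently, Durbin-Levinson gives phi_{kk} iteratively:
  phi_{11} = rho(1)
  phi_{kk} = [rho(k) - sum_{j=1..k-1} phi_{k-1,j} rho(k-j)]
            / [1 - sum_{j=1..k-1} phi_{k-1,j} rho(j)],
  phi_{k,j} = phi_{k-1,j} - phi_{kk} phi_{k-1,k-j},  j = 1..k-1.
Step k = 1:
  phi_11 = rho(1) = 0.4242.
Step k = 2:
  phi_22 = [rho(2) - phi_11 rho(1)] / [1 - phi_11 rho(1)] = [-0.0653 - (0.4242)(0.4242)] / [1 - (0.4242)(0.4242)]
         = -0.24524564 / 0.82005436 = -0.2991.
Therefore phi_{22} = -0.2991.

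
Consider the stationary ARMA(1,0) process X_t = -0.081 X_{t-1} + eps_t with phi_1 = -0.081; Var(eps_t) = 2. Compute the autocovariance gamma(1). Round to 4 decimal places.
\gamma(1) = -0.1631

Multiply the model equation by X_{t-k} and take expectations. With theta_0 = psi_0 = 1 and psi_j the MA(infinity) weights, this gives
  gamma(k) - sum_i phi_i gamma(k-i) = c_k,
  c_k = sigma^2 * sum_{j=k..q} theta_j psi_{j-k}   (c_k = 0 for k > q),
using gamma(-m) = gamma(m).
Pure AR (q = 0): c_0 = sigma^2 = 2, c_k = 0 for k >= 1.
Equations for k = 0 and k = 1 (AR order 1):
  gamma(0) = phi_1 gamma(1) + c_0
  gamma(1) = phi_1 gamma(0) + c_1
Substituting the second into the first: gamma(0) (1 - phi_1^2) = c_0 + phi_1 c_1, so
  gamma(0) = c_0 / (1 - phi_1^2) = 2 / (1 - (-0.081)^2) = 2 / 0.993439 = 2.013209.
  gamma(1) = phi_1 gamma(0) = (-0.081)(2.013209) = -0.16307.
Therefore gamma(1) = -0.1631 (to 4 decimal places).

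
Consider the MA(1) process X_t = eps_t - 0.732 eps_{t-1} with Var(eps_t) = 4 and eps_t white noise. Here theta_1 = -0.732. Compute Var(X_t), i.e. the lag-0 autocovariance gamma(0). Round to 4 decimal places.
\gamma(0) = 6.1433

For an MA(q) process X_t = eps_t + sum_i theta_i eps_{t-i} with
Var(eps_t) = sigma^2, the variance is
  gamma(0) = sigma^2 * (1 + sum_i theta_i^2).
  sum_i theta_i^2 = (-0.732)^2 = 0.535824.
  gamma(0) = 4 * (1 + 0.535824) = 4 * 1.535824 = 6.143296, which rounds to 6.1433.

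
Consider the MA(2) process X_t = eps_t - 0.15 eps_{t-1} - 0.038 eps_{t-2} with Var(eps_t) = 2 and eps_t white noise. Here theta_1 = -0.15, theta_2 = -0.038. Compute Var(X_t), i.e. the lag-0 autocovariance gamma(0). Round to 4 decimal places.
\gamma(0) = 2.0479

For an MA(q) process X_t = eps_t + sum_i theta_i eps_{t-i} with
Var(eps_t) = sigma^2, the variance is
  gamma(0) = sigma^2 * (1 + sum_i theta_i^2).
  sum_i theta_i^2 = (-0.15)^2 + (-0.038)^2 = 0.0225 + 0.001444 = 0.023944.
  gamma(0) = 2 * (1 + 0.023944) = 2 * 1.023944 = 2.047888, which rounds to 2.0479.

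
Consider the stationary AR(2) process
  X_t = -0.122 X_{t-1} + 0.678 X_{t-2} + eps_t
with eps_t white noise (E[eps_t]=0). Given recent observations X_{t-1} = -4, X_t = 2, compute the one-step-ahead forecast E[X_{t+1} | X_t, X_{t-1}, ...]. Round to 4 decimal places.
E[X_{t+1} \mid \mathcal F_t] = -2.9560

For an AR(p) model X_t = c + sum_i phi_i X_{t-i} + eps_t, the
one-step-ahead conditional mean is
  E[X_{t+1} | X_t, ...] = c + sum_i phi_i X_{t+1-i}.
Substitute known values:
  E[X_{t+1} | ...] = (-0.122) * (2) + (0.678) * (-4)
                   = -2.9560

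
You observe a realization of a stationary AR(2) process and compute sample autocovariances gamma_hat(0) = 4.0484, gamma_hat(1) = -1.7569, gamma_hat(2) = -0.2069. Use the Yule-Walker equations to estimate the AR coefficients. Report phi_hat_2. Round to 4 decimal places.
\hat\phi_{2} = -0.2950

The Yule-Walker equations for an AR(p) process read, in matrix form,
  Gamma_p phi = r_p,   with   (Gamma_p)_{ij} = gamma(|i - j|),
                       (r_p)_i = gamma(i),   i,j = 1..p.
Substitute the sample gammas (Toeplitz matrix and right-hand side of size 2):
  Gamma_p = [[4.0484, -1.7569], [-1.7569, 4.0484]]
  r_p     = [-1.7569, -0.2069]
Written out:
  4.0484 phi_1 - 1.7569 phi_2 = -1.7569
  -1.7569 phi_1 + 4.0484 phi_2 = -0.2069
Solve by Cramer's rule:
  det = gamma(0)^2 - gamma(1)^2 = (4.0484)^2 - (-1.7569)^2 = 16.38954256 - 3.08669761 = 13.30284495
  phi_hat_1 = [gamma(1) gamma(0) - gamma(1) gamma(2)] / det = [(-1.7569)(4.0484) - (-1.7569)(-0.2069)] / 13.30284495 = -7.47613657 / 13.30284495 = -0.562
  phi_hat_2 = [gamma(0) gamma(2) - gamma(1)^2] / det = [(4.0484)(-0.2069) - (-1.7569)^2] / 13.30284495 = -3.92431157 / 13.30284495 = -0.295
So phi_hat = [-0.5620, -0.2950].
Therefore phi_hat_2 = -0.2950.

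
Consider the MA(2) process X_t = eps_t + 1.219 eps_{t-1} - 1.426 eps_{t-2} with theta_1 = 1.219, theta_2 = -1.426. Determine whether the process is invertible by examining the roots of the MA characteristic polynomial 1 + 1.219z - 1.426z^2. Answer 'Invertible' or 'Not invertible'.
\text{Not invertible}

The MA(q) characteristic polynomial is P(z) = 1 + 1.219z - 1.426z^2.
Invertibility requires all roots to lie outside the unit circle, i.e. |z| > 1 for every root.
Set 1 + (1.219) z + (-1.426) z^2 = 0, i.e. a z^2 + b z + c = 0 with a = -1.426, b = 1.219, c = 1.
Discriminant D = b^2 - 4ac = (1.219)^2 - 4*(-1.426)*1 = 1.485961 - (-5.704) = 7.189961.
D >= 0, so the roots are real: z = (-b +/- sqrt(D)) / (2a) = (-1.219 +/- 2.68141) / (-2.852).
  z_1 = (-1.219 + 2.68141) / (-2.852) = -0.5128,   |z_1| = 0.5128.
  z_2 = (-1.219 - 2.68141) / (-2.852) = 1.3676,   |z_2| = 1.3676.
Moduli of all roots: 0.5128, 1.3676.
All moduli strictly greater than 1? No.
Verdict: Not invertible.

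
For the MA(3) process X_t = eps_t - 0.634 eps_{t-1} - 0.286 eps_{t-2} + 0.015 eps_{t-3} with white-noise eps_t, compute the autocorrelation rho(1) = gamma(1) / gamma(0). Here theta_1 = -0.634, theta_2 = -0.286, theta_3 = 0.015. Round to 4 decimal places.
\rho(1) = -0.3079

For an MA(q) process with theta_0 = 1, the autocovariance is
  gamma(k) = sigma^2 * sum_{i=0..q-k} theta_i * theta_{i+k},
and rho(k) = gamma(k) / gamma(0). Sigma^2 cancels.
  numerator   = (1)*(-0.634) + (-0.634)*(-0.286) + (-0.286)*(0.015) = -0.456966.
  denominator = (1)^2 + (-0.634)^2 + (-0.286)^2 + (0.015)^2 = 1.483977.
  rho(1) = -0.456966 / 1.483977 = -0.3079.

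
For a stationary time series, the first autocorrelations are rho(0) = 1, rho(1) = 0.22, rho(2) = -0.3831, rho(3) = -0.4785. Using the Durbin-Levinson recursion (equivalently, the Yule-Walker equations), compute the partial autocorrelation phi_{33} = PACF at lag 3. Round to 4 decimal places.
\phi_{33} = -0.3390

The PACF at lag k is phi_{kk}, the last component of the solution
to the Yule-Walker system G_k phi = r_k where
  (G_k)_{ij} = rho(|i - j|), (r_k)_i = rho(i), i,j = 1..k.
Equivalently, Durbin-Levinson gives phi_{kk} iteratively:
  phi_{11} = rho(1)
  phi_{kk} = [rho(k) - sum_{j=1..k-1} phi_{k-1,j} rho(k-j)]
            / [1 - sum_{j=1..k-1} phi_{k-1,j} rho(j)],
  phi_{k,j} = phi_{k-1,j} - phi_{kk} phi_{k-1,k-j},  j = 1..k-1.
Step k = 1:
  phi_11 = rho(1) = 0.22.
Step k = 2:
  phi_22 = [rho(2) - phi_11 rho(1)] / [1 - phi_11 rho(1)] = [-0.3831 - (0.22)(0.22)] / [1 - (0.22)(0.22)]
         = -0.4315 / 0.9516 = -0.453447.
  Update: phi_21 = phi_11 - phi_22 phi_11 = 0.22 - (-0.453447)(0.22) = 0.319758.
Step k = 3:
  phi_33 = [rho(3) - phi_21 rho(2) - phi_22 rho(1)] / [1 - phi_21 rho(1) - phi_22 rho(2)]
    numerator   = -0.4785 - (0.319758)(-0.3831) - (-0.453447)(0.22) = -0.25624229
    denominator = 1 - (0.319758)(0.22) - (-0.453447)(-0.3831) = 0.75593769
  phi_33 = -0.25624229 / 0.75593769 = -0.339.
Therefore phi_{33} = -0.3390.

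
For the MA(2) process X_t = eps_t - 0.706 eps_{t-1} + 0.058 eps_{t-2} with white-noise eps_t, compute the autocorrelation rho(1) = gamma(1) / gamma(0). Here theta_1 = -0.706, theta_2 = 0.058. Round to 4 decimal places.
\rho(1) = -0.4974

For an MA(q) process with theta_0 = 1, the autocovariance is
  gamma(k) = sigma^2 * sum_{i=0..q-k} theta_i * theta_{i+k},
and rho(k) = gamma(k) / gamma(0). Sigma^2 cancels.
  numerator   = (1)*(-0.706) + (-0.706)*(0.058) = -0.746948.
  denominator = (1)^2 + (-0.706)^2 + (0.058)^2 = 1.5018.
  rho(1) = -0.746948 / 1.5018 = -0.4974.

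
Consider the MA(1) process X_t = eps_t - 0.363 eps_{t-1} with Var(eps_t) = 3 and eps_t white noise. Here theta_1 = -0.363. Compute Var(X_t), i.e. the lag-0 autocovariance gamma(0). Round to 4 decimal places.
\gamma(0) = 3.3953

For an MA(q) process X_t = eps_t + sum_i theta_i eps_{t-i} with
Var(eps_t) = sigma^2, the variance is
  gamma(0) = sigma^2 * (1 + sum_i theta_i^2).
  sum_i theta_i^2 = (-0.363)^2 = 0.131769.
  gamma(0) = 3 * (1 + 0.131769) = 3 * 1.131769 = 3.395307, which rounds to 3.3953.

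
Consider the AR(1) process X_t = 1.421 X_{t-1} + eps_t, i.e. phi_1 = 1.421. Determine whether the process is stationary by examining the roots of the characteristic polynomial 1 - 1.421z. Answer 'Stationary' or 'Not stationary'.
\text{Not stationary}

The AR(p) characteristic polynomial is P(z) = 1 - 1.421z.
Stationarity requires all roots to lie outside the unit circle, i.e. |z| > 1 for every root.
This is linear in z: 1 + (-1.421) z = 0  =>  z = -1/(-1.421) = 0.70373,  |z| = 0.70373.
Moduli of all roots: 0.7037.
All moduli strictly greater than 1? No.
Verdict: Not stationary.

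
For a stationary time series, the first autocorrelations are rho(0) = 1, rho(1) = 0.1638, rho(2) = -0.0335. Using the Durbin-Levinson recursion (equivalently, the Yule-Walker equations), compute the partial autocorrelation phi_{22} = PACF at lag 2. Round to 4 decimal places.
\phi_{22} = -0.0620

The PACF at lag k is phi_{kk}, the last component of the solution
to the Yule-Walker system G_k phi = r_k where
  (G_k)_{ij} = rho(|i - j|), (r_k)_i = rho(i), i,j = 1..k.
Equivalently, Durbin-Levinson gives phi_{kk} iteratively:
  phi_{11} = rho(1)
  phi_{kk} = [rho(k) - sum_{j=1..k-1} phi_{k-1,j} rho(k-j)]
            / [1 - sum_{j=1..k-1} phi_{k-1,j} rho(j)],
  phi_{k,j} = phi_{k-1,j} - phi_{kk} phi_{k-1,k-j},  j = 1..k-1.
Step k = 1:
  phi_11 = rho(1) = 0.1638.
Step k = 2:
  phi_22 = [rho(2) - phi_11 rho(1)] / [1 - phi_11 rho(1)] = [-0.0335 - (0.1638)(0.1638)] / [1 - (0.1638)(0.1638)]
         = -0.06033044 / 0.97316956 = -0.062.
Therefore phi_{22} = -0.0620.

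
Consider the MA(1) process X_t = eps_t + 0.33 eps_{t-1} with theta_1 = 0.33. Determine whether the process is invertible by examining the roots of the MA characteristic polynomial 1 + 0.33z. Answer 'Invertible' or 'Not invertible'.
\text{Invertible}

The MA(q) characteristic polynomial is P(z) = 1 + 0.33z.
Invertibility requires all roots to lie outside the unit circle, i.e. |z| > 1 for every root.
This is linear in z: 1 + (0.33) z = 0  =>  z = -1/(0.33) = -3.030303,  |z| = 3.030303.
Moduli of all roots: 3.0303.
All moduli strictly greater than 1? Yes.
Verdict: Invertible.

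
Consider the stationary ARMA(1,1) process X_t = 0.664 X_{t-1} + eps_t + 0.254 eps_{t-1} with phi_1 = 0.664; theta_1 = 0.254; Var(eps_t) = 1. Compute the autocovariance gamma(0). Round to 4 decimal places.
\gamma(0) = 2.5073

Multiply the model equation by X_{t-k} and take expectations. With theta_0 = psi_0 = 1 and psi_j the MA(infinity) weights, this gives
  gamma(k) - sum_i phi_i gamma(k-i) = c_k,
  c_k = sigma^2 * sum_{j=k..q} theta_j psi_{j-k}   (c_k = 0 for k > q),
using gamma(-m) = gamma(m).
psi-weights needed (psi_j = theta_j + sum_i phi_i psi_{j-i}):
  psi_1 = theta_1 + phi_1 = 0.254 + (0.664) = 0.918
Right-hand sides:
  c_0 = sigma^2 (1 + theta_1 psi_1) = 1 * (1 + (0.254)(0.918)) = 1 * 1.233172 = 1.233172
  c_1 = sigma^2 theta_1 = 1 * (0.254) = 0.254
  c_2 = 0
Equations for k = 0 and k = 1 (AR order 1):
  gamma(0) = phi_1 gamma(1) + c_0
  gamma(1) = phi_1 gamma(0) + c_1
Substituting the second into the first: gamma(0) (1 - phi_1^2) = c_0 + phi_1 c_1, so
  gamma(0) = (c_0 + phi_1 c_1) / (1 - phi_1^2) = (1.233172 + (0.664)(0.254)) / (1 - (0.664)^2) = 1.401828 / 0.559104 = 2.507276.
Therefore gamma(0) = 2.5073 (to 4 decimal places).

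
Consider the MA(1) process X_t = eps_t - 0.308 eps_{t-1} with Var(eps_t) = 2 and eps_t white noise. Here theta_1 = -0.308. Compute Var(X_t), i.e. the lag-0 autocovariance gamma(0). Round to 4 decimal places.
\gamma(0) = 2.1897

For an MA(q) process X_t = eps_t + sum_i theta_i eps_{t-i} with
Var(eps_t) = sigma^2, the variance is
  gamma(0) = sigma^2 * (1 + sum_i theta_i^2).
  sum_i theta_i^2 = (-0.308)^2 = 0.094864.
  gamma(0) = 2 * (1 + 0.094864) = 2 * 1.094864 = 2.189728, which rounds to 2.1897.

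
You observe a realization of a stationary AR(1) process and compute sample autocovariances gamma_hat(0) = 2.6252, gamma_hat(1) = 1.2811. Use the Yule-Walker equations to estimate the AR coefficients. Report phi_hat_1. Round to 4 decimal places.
\hat\phi_{1} = 0.4880

The Yule-Walker equations for an AR(p) process read, in matrix form,
  Gamma_p phi = r_p,   with   (Gamma_p)_{ij} = gamma(|i - j|),
                       (r_p)_i = gamma(i),   i,j = 1..p.
Substitute the sample gammas (Toeplitz matrix and right-hand side of size 1):
  Gamma_p = [[2.6252]]
  r_p     = [1.2811]
With p = 1 this is the single equation gamma(0) phi_1 = gamma(1):
  phi_hat_1 = gamma(1) / gamma(0) = 1.2811 / 2.6252 = 0.4880.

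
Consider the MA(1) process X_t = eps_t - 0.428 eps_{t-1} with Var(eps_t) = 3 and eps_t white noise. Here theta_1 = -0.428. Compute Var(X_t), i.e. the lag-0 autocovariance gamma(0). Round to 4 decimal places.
\gamma(0) = 3.5496

For an MA(q) process X_t = eps_t + sum_i theta_i eps_{t-i} with
Var(eps_t) = sigma^2, the variance is
  gamma(0) = sigma^2 * (1 + sum_i theta_i^2).
  sum_i theta_i^2 = (-0.428)^2 = 0.183184.
  gamma(0) = 3 * (1 + 0.183184) = 3 * 1.183184 = 3.549552, which rounds to 3.5496.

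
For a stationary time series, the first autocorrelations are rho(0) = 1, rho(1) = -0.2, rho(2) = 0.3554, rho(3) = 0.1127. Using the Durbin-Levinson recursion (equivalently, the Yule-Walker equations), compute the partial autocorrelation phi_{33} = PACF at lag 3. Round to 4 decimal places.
\phi_{33} = 0.2641

The PACF at lag k is phi_{kk}, the last component of the solution
to the Yule-Walker system G_k phi = r_k where
  (G_k)_{ij} = rho(|i - j|), (r_k)_i = rho(i), i,j = 1..k.
Equivalently, Durbin-Levinson gives phi_{kk} iteratively:
  phi_{11} = rho(1)
  phi_{kk} = [rho(k) - sum_{j=1..k-1} phi_{k-1,j} rho(k-j)]
            / [1 - sum_{j=1..k-1} phi_{k-1,j} rho(j)],
  phi_{k,j} = phi_{k-1,j} - phi_{kk} phi_{k-1,k-j},  j = 1..k-1.
Step k = 1:
  phi_11 = rho(1) = -0.2.
Step k = 2:
  phi_22 = [rho(2) - phi_11 rho(1)] / [1 - phi_11 rho(1)] = [0.3554 - (-0.2)(-0.2)] / [1 - (-0.2)(-0.2)]
         = 0.3154 / 0.96 = 0.328542.
  Update: phi_21 = phi_11 - phi_22 phi_11 = -0.2 - (0.328542)(-0.2) = -0.134292.
Step k = 3:
  phi_33 = [rho(3) - phi_21 rho(2) - phi_22 rho(1)] / [1 - phi_21 rho(1) - phi_22 rho(2)]
    numerator   = 0.1127 - (-0.134292)(0.3554) - (0.328542)(-0.2) = 0.22613559
    denominator = 1 - (-0.134292)(-0.2) - (0.328542)(0.3554) = 0.85637796
  phi_33 = 0.22613559 / 0.85637796 = 0.2641.
Therefore phi_{33} = 0.2641.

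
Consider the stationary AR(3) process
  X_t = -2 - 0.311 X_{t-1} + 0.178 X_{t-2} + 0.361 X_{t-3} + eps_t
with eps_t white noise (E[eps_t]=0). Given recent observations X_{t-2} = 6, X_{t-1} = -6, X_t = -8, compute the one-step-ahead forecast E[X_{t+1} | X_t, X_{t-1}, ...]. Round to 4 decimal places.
E[X_{t+1} \mid \mathcal F_t] = 1.5860

For an AR(p) model X_t = c + sum_i phi_i X_{t-i} + eps_t, the
one-step-ahead conditional mean is
  E[X_{t+1} | X_t, ...] = c + sum_i phi_i X_{t+1-i}.
Substitute known values:
  E[X_{t+1} | ...] = -2 + (-0.311) * (-8) + (0.178) * (-6) + (0.361) * (6)
                   = 1.5860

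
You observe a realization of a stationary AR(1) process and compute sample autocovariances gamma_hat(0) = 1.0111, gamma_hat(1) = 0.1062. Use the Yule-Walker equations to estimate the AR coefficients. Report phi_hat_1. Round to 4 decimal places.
\hat\phi_{1} = 0.1050

The Yule-Walker equations for an AR(p) process read, in matrix form,
  Gamma_p phi = r_p,   with   (Gamma_p)_{ij} = gamma(|i - j|),
                       (r_p)_i = gamma(i),   i,j = 1..p.
Substitute the sample gammas (Toeplitz matrix and right-hand side of size 1):
  Gamma_p = [[1.0111]]
  r_p     = [0.1062]
With p = 1 this is the single equation gamma(0) phi_1 = gamma(1):
  phi_hat_1 = gamma(1) / gamma(0) = 0.1062 / 1.0111 = 0.1050.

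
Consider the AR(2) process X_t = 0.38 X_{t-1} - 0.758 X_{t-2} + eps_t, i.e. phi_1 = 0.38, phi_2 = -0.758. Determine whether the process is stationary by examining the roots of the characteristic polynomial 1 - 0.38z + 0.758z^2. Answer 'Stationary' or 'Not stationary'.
\text{Stationary}

The AR(p) characteristic polynomial is P(z) = 1 - 0.38z + 0.758z^2.
Stationarity requires all roots to lie outside the unit circle, i.e. |z| > 1 for every root.
Set 1 + (-0.38) z + (0.758) z^2 = 0, i.e. a z^2 + b z + c = 0 with a = 0.758, b = -0.38, c = 1.
Discriminant D = b^2 - 4ac = (-0.38)^2 - 4*(0.758)*1 = 0.1444 - (3.032) = -2.8876.
D < 0, so the roots are the complex-conjugate pair z = (-b +/- i sqrt(-D)) / (2a) = 0.2507 +/- 1.1209i.
For a conjugate pair |z|^2 = z * conj(z) = (product of roots) = c/a = 1/(0.758) = 1.319261, so |z| = sqrt(1.319261) = 1.1486 for both roots.
Moduli of all roots: 1.1486, 1.1486.
All moduli strictly greater than 1? Yes.
Verdict: Stationary.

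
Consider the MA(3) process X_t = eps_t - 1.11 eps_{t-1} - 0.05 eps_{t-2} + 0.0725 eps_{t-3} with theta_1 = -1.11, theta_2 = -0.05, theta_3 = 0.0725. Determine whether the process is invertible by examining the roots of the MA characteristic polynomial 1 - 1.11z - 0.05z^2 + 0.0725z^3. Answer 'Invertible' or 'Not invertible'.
\text{Not invertible}

The MA(q) characteristic polynomial is P(z) = 1 - 1.11z - 0.05z^2 + 0.0725z^3.
Invertibility requires all roots to lie outside the unit circle, i.e. |z| > 1 for every root.
Degree 3: look for a simple real root z0 first, then factor out (1 - z/z0) and solve the remaining quadratic.
Testing z0 = -4: P(-4) = 1 + (-1.11)(-4) + (-0.05)(-4)^2 + (0.0725)(-4)^3
  = 1 + (4.44) + (-0.8) + (-4.64) = 0.  So z_0 = -4 is a root, |z_0| = 4.
Divide out the factor (1 + 0.25 z) = (1 - z/z0) (since 1/z0 = -0.25):
  P(z) = (1 + 0.25 z)(1 + (-1.36) z + (0.29) z^2)
  [check: z-coef -1.36 - (-0.25) = -1.11; z^2-coef 0.29 - (-0.25)(-1.36) = -0.05; z^3-coef -(-0.25)(0.29) = 0.0725.]
Remaining roots from the quadratic factor 1 + (-1.36) z + (0.29) z^2:
  Set 1 + (-1.36) z + (0.29) z^2 = 0, i.e. a z^2 + b z + c = 0 with a = 0.29, b = -1.36, c = 1.
  Discriminant D = b^2 - 4ac = (-1.36)^2 - 4*(0.29)*1 = 1.8496 - (1.16) = 0.6896.
  D >= 0, so the roots are real: z = (-b +/- sqrt(D)) / (2a) = (1.36 +/- 0.830422) / (0.58).
    z_1 = (1.36 + 0.830422) / (0.58) = 3.7766,   |z_1| = 3.7766.
    z_2 = (1.36 - 0.830422) / (0.58) = 0.9131,   |z_2| = 0.9131.
Moduli of all roots: 4.0000, 3.7766, 0.9131.
All moduli strictly greater than 1? No.
Verdict: Not invertible.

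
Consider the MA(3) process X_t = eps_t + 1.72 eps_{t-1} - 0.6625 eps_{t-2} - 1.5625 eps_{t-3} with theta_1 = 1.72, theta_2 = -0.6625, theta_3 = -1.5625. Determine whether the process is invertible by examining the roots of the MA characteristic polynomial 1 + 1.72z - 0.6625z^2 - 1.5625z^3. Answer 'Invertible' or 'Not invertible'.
\text{Not invertible}

The MA(q) characteristic polynomial is P(z) = 1 + 1.72z - 0.6625z^2 - 1.5625z^3.
Invertibility requires all roots to lie outside the unit circle, i.e. |z| > 1 for every root.
Degree 3: look for a simple real root z0 first, then factor out (1 - z/z0) and solve the remaining quadratic.
Testing z0 = -0.8: P(-0.8) = 1 + (1.72)(-0.8) + (-0.6625)(-0.8)^2 + (-1.5625)(-0.8)^3
  = 1 + (-1.376) + (-0.424) + (0.8) = 0.  So z_0 = -0.8 is a root, |z_0| = 0.8.
Divide out the factor (1 + 1.25 z) = (1 - z/z0) (since 1/z0 = -1.25):
  P(z) = (1 + 1.25 z)(1 + (0.47) z + (-1.25) z^2)
  [check: z-coef 0.47 - (-1.25) = 1.72; z^2-coef -1.25 - (-1.25)(0.47) = -0.6625; z^3-coef -(-1.25)(-1.25) = -1.5625.]
Remaining roots from the quadratic factor 1 + (0.47) z + (-1.25) z^2:
  Set 1 + (0.47) z + (-1.25) z^2 = 0, i.e. a z^2 + b z + c = 0 with a = -1.25, b = 0.47, c = 1.
  Discriminant D = b^2 - 4ac = (0.47)^2 - 4*(-1.25)*1 = 0.2209 - (-5) = 5.2209.
  D >= 0, so the roots are real: z = (-b +/- sqrt(D)) / (2a) = (-0.47 +/- 2.284929) / (-2.5).
    z_1 = (-0.47 + 2.284929) / (-2.5) = -0.726,   |z_1| = 0.726.
    z_2 = (-0.47 - 2.284929) / (-2.5) = 1.102,   |z_2| = 1.102.
Moduli of all roots: 0.8000, 0.7260, 1.1020.
All moduli strictly greater than 1? No.
Verdict: Not invertible.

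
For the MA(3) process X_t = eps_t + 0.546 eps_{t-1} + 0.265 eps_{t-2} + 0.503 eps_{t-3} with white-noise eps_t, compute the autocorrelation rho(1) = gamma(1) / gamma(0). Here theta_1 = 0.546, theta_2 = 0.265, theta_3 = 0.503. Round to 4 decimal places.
\rho(1) = 0.5082

For an MA(q) process with theta_0 = 1, the autocovariance is
  gamma(k) = sigma^2 * sum_{i=0..q-k} theta_i * theta_{i+k},
and rho(k) = gamma(k) / gamma(0). Sigma^2 cancels.
  numerator   = (1)*(0.546) + (0.546)*(0.265) + (0.265)*(0.503) = 0.823985.
  denominator = (1)^2 + (0.546)^2 + (0.265)^2 + (0.503)^2 = 1.62135.
  rho(1) = 0.823985 / 1.62135 = 0.5082.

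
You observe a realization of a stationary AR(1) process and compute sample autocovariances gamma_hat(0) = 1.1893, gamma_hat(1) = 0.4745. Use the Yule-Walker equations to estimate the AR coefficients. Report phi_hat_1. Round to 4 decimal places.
\hat\phi_{1} = 0.3990

The Yule-Walker equations for an AR(p) process read, in matrix form,
  Gamma_p phi = r_p,   with   (Gamma_p)_{ij} = gamma(|i - j|),
                       (r_p)_i = gamma(i),   i,j = 1..p.
Substitute the sample gammas (Toeplitz matrix and right-hand side of size 1):
  Gamma_p = [[1.1893]]
  r_p     = [0.4745]
With p = 1 this is the single equation gamma(0) phi_1 = gamma(1):
  phi_hat_1 = gamma(1) / gamma(0) = 0.4745 / 1.1893 = 0.3990.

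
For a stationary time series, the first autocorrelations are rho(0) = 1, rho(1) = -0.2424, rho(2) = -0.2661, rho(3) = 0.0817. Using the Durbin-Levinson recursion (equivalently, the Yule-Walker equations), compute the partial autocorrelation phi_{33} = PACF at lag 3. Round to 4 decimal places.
\phi_{33} = -0.1070

The PACF at lag k is phi_{kk}, the last component of the solution
to the Yule-Walker system G_k phi = r_k where
  (G_k)_{ij} = rho(|i - j|), (r_k)_i = rho(i), i,j = 1..k.
Equivalently, Durbin-Levinson gives phi_{kk} iteratively:
  phi_{11} = rho(1)
  phi_{kk} = [rho(k) - sum_{j=1..k-1} phi_{k-1,j} rho(k-j)]
            / [1 - sum_{j=1..k-1} phi_{k-1,j} rho(j)],
  phi_{k,j} = phi_{k-1,j} - phi_{kk} phi_{k-1,k-j},  j = 1..k-1.
Step k = 1:
  phi_11 = rho(1) = -0.2424.
Step k = 2:
  phi_22 = [rho(2) - phi_11 rho(1)] / [1 - phi_11 rho(1)] = [-0.2661 - (-0.2424)(-0.2424)] / [1 - (-0.2424)(-0.2424)]
         = -0.32485776 / 0.94124224 = -0.345137.
  Update: phi_21 = phi_11 - phi_22 phi_11 = -0.2424 - (-0.345137)(-0.2424) = -0.326061.
Step k = 3:
  phi_33 = [rho(3) - phi_21 rho(2) - phi_22 rho(1)] / [1 - phi_21 rho(1) - phi_22 rho(2)]
    numerator   = 0.0817 - (-0.326061)(-0.2661) - (-0.345137)(-0.2424) = -0.08872617
    denominator = 1 - (-0.326061)(-0.2424) - (-0.345137)(-0.2661) = 0.82912173
  phi_33 = -0.08872617 / 0.82912173 = -0.107.
Therefore phi_{33} = -0.1070.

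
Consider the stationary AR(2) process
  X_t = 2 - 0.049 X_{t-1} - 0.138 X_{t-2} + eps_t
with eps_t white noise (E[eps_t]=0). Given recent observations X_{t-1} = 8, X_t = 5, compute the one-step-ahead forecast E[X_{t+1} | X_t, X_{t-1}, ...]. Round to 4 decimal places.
E[X_{t+1} \mid \mathcal F_t] = 0.6510

For an AR(p) model X_t = c + sum_i phi_i X_{t-i} + eps_t, the
one-step-ahead conditional mean is
  E[X_{t+1} | X_t, ...] = c + sum_i phi_i X_{t+1-i}.
Substitute known values:
  E[X_{t+1} | ...] = 2 + (-0.049) * (5) + (-0.138) * (8)
                   = 0.6510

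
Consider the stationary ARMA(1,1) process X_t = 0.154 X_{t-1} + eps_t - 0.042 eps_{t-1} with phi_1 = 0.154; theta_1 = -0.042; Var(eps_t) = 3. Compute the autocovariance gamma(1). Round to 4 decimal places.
\gamma(1) = 0.3419

Multiply the model equation by X_{t-k} and take expectations. With theta_0 = psi_0 = 1 and psi_j the MA(infinity) weights, this gives
  gamma(k) - sum_i phi_i gamma(k-i) = c_k,
  c_k = sigma^2 * sum_{j=k..q} theta_j psi_{j-k}   (c_k = 0 for k > q),
using gamma(-m) = gamma(m).
psi-weights needed (psi_j = theta_j + sum_i phi_i psi_{j-i}):
  psi_1 = theta_1 + phi_1 = -0.042 + (0.154) = 0.112
Right-hand sides:
  c_0 = sigma^2 (1 + theta_1 psi_1) = 3 * (1 + (-0.042)(0.112)) = 3 * 0.995296 = 2.985888
  c_1 = sigma^2 theta_1 = 3 * (-0.042) = -0.126
  c_2 = 0
Equations for k = 0 and k = 1 (AR order 1):
  gamma(0) = phi_1 gamma(1) + c_0
  gamma(1) = phi_1 gamma(0) + c_1
Substituting the second into the first: gamma(0) (1 - phi_1^2) = c_0 + phi_1 c_1, so
  gamma(0) = (c_0 + phi_1 c_1) / (1 - phi_1^2) = (2.985888 + (0.154)(-0.126)) / (1 - (0.154)^2) = 2.966484 / 0.976284 = 3.038546.
  gamma(1) = phi_1 gamma(0) + c_1 = (0.154)(3.038546) + (-0.126) = 0.341936.
Therefore gamma(1) = 0.3419 (to 4 decimal places).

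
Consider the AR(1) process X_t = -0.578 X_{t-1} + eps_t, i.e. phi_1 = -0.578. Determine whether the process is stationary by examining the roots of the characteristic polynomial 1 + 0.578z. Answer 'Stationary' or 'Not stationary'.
\text{Stationary}

The AR(p) characteristic polynomial is P(z) = 1 + 0.578z.
Stationarity requires all roots to lie outside the unit circle, i.e. |z| > 1 for every root.
This is linear in z: 1 + (0.578) z = 0  =>  z = -1/(0.578) = -1.730104,  |z| = 1.730104.
Moduli of all roots: 1.7301.
All moduli strictly greater than 1? Yes.
Verdict: Stationary.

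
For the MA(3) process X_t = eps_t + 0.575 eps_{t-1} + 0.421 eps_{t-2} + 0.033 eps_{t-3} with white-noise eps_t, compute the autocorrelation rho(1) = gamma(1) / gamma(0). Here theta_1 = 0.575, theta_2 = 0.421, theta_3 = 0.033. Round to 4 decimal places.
\rho(1) = 0.5507

For an MA(q) process with theta_0 = 1, the autocovariance is
  gamma(k) = sigma^2 * sum_{i=0..q-k} theta_i * theta_{i+k},
and rho(k) = gamma(k) / gamma(0). Sigma^2 cancels.
  numerator   = (1)*(0.575) + (0.575)*(0.421) + (0.421)*(0.033) = 0.830968.
  denominator = (1)^2 + (0.575)^2 + (0.421)^2 + (0.033)^2 = 1.508955.
  rho(1) = 0.830968 / 1.508955 = 0.5507.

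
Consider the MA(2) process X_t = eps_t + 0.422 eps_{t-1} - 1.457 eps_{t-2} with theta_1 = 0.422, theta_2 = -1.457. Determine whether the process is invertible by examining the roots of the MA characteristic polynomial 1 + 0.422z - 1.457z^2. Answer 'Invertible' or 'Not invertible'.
\text{Not invertible}

The MA(q) characteristic polynomial is P(z) = 1 + 0.422z - 1.457z^2.
Invertibility requires all roots to lie outside the unit circle, i.e. |z| > 1 for every root.
Set 1 + (0.422) z + (-1.457) z^2 = 0, i.e. a z^2 + b z + c = 0 with a = -1.457, b = 0.422, c = 1.
Discriminant D = b^2 - 4ac = (0.422)^2 - 4*(-1.457)*1 = 0.178084 - (-5.828) = 6.006084.
D >= 0, so the roots are real: z = (-b +/- sqrt(D)) / (2a) = (-0.422 +/- 2.450731) / (-2.914).
  z_1 = (-0.422 + 2.450731) / (-2.914) = -0.6962,   |z_1| = 0.6962.
  z_2 = (-0.422 - 2.450731) / (-2.914) = 0.9858,   |z_2| = 0.9858.
Moduli of all roots: 0.6962, 0.9858.
All moduli strictly greater than 1? No.
Verdict: Not invertible.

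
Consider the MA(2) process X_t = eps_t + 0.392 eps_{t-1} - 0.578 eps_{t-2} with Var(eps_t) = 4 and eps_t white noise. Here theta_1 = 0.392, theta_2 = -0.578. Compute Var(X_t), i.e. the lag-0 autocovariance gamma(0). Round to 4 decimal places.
\gamma(0) = 5.9510

For an MA(q) process X_t = eps_t + sum_i theta_i eps_{t-i} with
Var(eps_t) = sigma^2, the variance is
  gamma(0) = sigma^2 * (1 + sum_i theta_i^2).
  sum_i theta_i^2 = (0.392)^2 + (-0.578)^2 = 0.153664 + 0.334084 = 0.487748.
  gamma(0) = 4 * (1 + 0.487748) = 4 * 1.487748 = 5.950992, which rounds to 5.9510.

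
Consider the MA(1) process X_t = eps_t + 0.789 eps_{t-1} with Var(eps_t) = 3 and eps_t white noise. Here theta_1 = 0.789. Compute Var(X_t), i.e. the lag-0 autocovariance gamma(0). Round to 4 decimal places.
\gamma(0) = 4.8676

For an MA(q) process X_t = eps_t + sum_i theta_i eps_{t-i} with
Var(eps_t) = sigma^2, the variance is
  gamma(0) = sigma^2 * (1 + sum_i theta_i^2).
  sum_i theta_i^2 = (0.789)^2 = 0.622521.
  gamma(0) = 3 * (1 + 0.622521) = 3 * 1.622521 = 4.867563, which rounds to 4.8676.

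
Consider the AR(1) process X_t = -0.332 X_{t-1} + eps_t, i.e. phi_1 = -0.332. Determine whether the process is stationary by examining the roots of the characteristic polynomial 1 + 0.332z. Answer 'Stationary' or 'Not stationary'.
\text{Stationary}

The AR(p) characteristic polynomial is P(z) = 1 + 0.332z.
Stationarity requires all roots to lie outside the unit circle, i.e. |z| > 1 for every root.
This is linear in z: 1 + (0.332) z = 0  =>  z = -1/(0.332) = -3.012048,  |z| = 3.012048.
Moduli of all roots: 3.0120.
All moduli strictly greater than 1? Yes.
Verdict: Stationary.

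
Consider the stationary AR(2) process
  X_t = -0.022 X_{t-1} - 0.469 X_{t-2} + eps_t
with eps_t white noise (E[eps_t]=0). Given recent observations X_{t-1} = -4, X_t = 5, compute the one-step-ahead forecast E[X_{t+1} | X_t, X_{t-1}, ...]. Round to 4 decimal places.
E[X_{t+1} \mid \mathcal F_t] = 1.7660

For an AR(p) model X_t = c + sum_i phi_i X_{t-i} + eps_t, the
one-step-ahead conditional mean is
  E[X_{t+1} | X_t, ...] = c + sum_i phi_i X_{t+1-i}.
Substitute known values:
  E[X_{t+1} | ...] = (-0.022) * (5) + (-0.469) * (-4)
                   = 1.7660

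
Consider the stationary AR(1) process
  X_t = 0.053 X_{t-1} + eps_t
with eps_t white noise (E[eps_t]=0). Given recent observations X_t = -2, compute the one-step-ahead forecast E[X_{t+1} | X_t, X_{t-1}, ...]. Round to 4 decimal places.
E[X_{t+1} \mid \mathcal F_t] = -0.1060

For an AR(p) model X_t = c + sum_i phi_i X_{t-i} + eps_t, the
one-step-ahead conditional mean is
  E[X_{t+1} | X_t, ...] = c + sum_i phi_i X_{t+1-i}.
Substitute known values:
  E[X_{t+1} | ...] = (0.053) * (-2)
                   = -0.1060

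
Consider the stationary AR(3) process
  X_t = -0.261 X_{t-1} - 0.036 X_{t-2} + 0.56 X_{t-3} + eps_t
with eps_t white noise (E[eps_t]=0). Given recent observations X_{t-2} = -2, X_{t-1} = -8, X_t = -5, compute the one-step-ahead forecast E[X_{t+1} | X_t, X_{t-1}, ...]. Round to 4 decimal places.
E[X_{t+1} \mid \mathcal F_t] = 0.4730

For an AR(p) model X_t = c + sum_i phi_i X_{t-i} + eps_t, the
one-step-ahead conditional mean is
  E[X_{t+1} | X_t, ...] = c + sum_i phi_i X_{t+1-i}.
Substitute known values:
  E[X_{t+1} | ...] = (-0.261) * (-5) + (-0.036) * (-8) + (0.56) * (-2)
                   = 0.4730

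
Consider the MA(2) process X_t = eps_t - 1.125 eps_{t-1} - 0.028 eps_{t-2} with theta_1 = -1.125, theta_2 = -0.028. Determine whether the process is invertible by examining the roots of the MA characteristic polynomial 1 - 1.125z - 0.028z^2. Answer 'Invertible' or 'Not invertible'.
\text{Not invertible}

The MA(q) characteristic polynomial is P(z) = 1 - 1.125z - 0.028z^2.
Invertibility requires all roots to lie outside the unit circle, i.e. |z| > 1 for every root.
Set 1 + (-1.125) z + (-0.028) z^2 = 0, i.e. a z^2 + b z + c = 0 with a = -0.028, b = -1.125, c = 1.
Discriminant D = b^2 - 4ac = (-1.125)^2 - 4*(-0.028)*1 = 1.265625 - (-0.112) = 1.377625.
D >= 0, so the roots are real: z = (-b +/- sqrt(D)) / (2a) = (1.125 +/- 1.173723) / (-0.056).
  z_1 = (1.125 + 1.173723) / (-0.056) = -41.0486,   |z_1| = 41.0486.
  z_2 = (1.125 - 1.173723) / (-0.056) = 0.87,   |z_2| = 0.87.
Moduli of all roots: 41.0486, 0.8700.
All moduli strictly greater than 1? No.
Verdict: Not invertible.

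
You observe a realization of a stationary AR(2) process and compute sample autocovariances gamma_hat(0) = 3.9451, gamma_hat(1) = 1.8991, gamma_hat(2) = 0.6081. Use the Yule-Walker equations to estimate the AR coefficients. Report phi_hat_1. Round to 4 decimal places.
\hat\phi_{1} = 0.5300

The Yule-Walker equations for an AR(p) process read, in matrix form,
  Gamma_p phi = r_p,   with   (Gamma_p)_{ij} = gamma(|i - j|),
                       (r_p)_i = gamma(i),   i,j = 1..p.
Substitute the sample gammas (Toeplitz matrix and right-hand side of size 2):
  Gamma_p = [[3.9451, 1.8991], [1.8991, 3.9451]]
  r_p     = [1.8991, 0.6081]
Written out:
  3.9451 phi_1 + 1.8991 phi_2 = 1.8991
  1.8991 phi_1 + 3.9451 phi_2 = 0.6081
Solve by Cramer's rule:
  det = gamma(0)^2 - gamma(1)^2 = (3.9451)^2 - (1.8991)^2 = 15.56381401 - 3.60658081 = 11.9572332
  phi_hat_1 = [gamma(1) gamma(0) - gamma(1) gamma(2)] / det = [(1.8991)(3.9451) - (1.8991)(0.6081)] / 11.9572332 = 6.3372967 / 11.9572332 = 0.53
  phi_hat_2 = [gamma(0) gamma(2) - gamma(1)^2] / det = [(3.9451)(0.6081) - (1.8991)^2] / 11.9572332 = -1.2075655 / 11.9572332 = -0.101
So phi_hat = [0.5300, -0.1010].
Therefore phi_hat_1 = 0.5300.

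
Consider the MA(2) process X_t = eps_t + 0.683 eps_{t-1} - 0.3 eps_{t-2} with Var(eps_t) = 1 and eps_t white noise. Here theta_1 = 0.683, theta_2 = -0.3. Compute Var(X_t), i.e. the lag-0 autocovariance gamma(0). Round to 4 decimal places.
\gamma(0) = 1.5565

For an MA(q) process X_t = eps_t + sum_i theta_i eps_{t-i} with
Var(eps_t) = sigma^2, the variance is
  gamma(0) = sigma^2 * (1 + sum_i theta_i^2).
  sum_i theta_i^2 = (0.683)^2 + (-0.3)^2 = 0.466489 + 0.09 = 0.556489.
  gamma(0) = 1 * (1 + 0.556489) = 1 * 1.556489 = 1.556489, which rounds to 1.5565.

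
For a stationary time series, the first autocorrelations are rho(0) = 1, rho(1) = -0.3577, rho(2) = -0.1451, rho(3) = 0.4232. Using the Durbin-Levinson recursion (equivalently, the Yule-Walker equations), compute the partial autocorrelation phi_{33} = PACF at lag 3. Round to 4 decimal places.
\phi_{33} = 0.3090

The PACF at lag k is phi_{kk}, the last component of the solution
to the Yule-Walker system G_k phi = r_k where
  (G_k)_{ij} = rho(|i - j|), (r_k)_i = rho(i), i,j = 1..k.
Equivalently, Durbin-Levinson gives phi_{kk} iteratively:
  phi_{11} = rho(1)
  phi_{kk} = [rho(k) - sum_{j=1..k-1} phi_{k-1,j} rho(k-j)]
            / [1 - sum_{j=1..k-1} phi_{k-1,j} rho(j)],
  phi_{k,j} = phi_{k-1,j} - phi_{kk} phi_{k-1,k-j},  j = 1..k-1.
Step k = 1:
  phi_11 = rho(1) = -0.3577.
Step k = 2:
  phi_22 = [rho(2) - phi_11 rho(1)] / [1 - phi_11 rho(1)] = [-0.1451 - (-0.3577)(-0.3577)] / [1 - (-0.3577)(-0.3577)]
         = -0.27304929 / 0.87205071 = -0.313112.
  Update: phi_21 = phi_11 - phi_22 phi_11 = -0.3577 - (-0.313112)(-0.3577) = -0.4697.
Step k = 3:
  phi_33 = [rho(3) - phi_21 rho(2) - phi_22 rho(1)] / [1 - phi_21 rho(1) - phi_22 rho(2)]
    numerator   = 0.4232 - (-0.4697)(-0.1451) - (-0.313112)(-0.3577) = 0.24304646
    denominator = 1 - (-0.4697)(-0.3577) - (-0.313112)(-0.1451) = 0.78655578
  phi_33 = 0.24304646 / 0.78655578 = 0.309.
Therefore phi_{33} = 0.3090.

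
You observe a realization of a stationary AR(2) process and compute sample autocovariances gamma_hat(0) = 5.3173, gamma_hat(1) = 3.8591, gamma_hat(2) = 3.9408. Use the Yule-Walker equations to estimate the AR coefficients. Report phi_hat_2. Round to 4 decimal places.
\hat\phi_{2} = 0.4530

The Yule-Walker equations for an AR(p) process read, in matrix form,
  Gamma_p phi = r_p,   with   (Gamma_p)_{ij} = gamma(|i - j|),
                       (r_p)_i = gamma(i),   i,j = 1..p.
Substitute the sample gammas (Toeplitz matrix and right-hand side of size 2):
  Gamma_p = [[5.3173, 3.8591], [3.8591, 5.3173]]
  r_p     = [3.8591, 3.9408]
Written out:
  5.3173 phi_1 + 3.8591 phi_2 = 3.8591
  3.8591 phi_1 + 5.3173 phi_2 = 3.9408
Solve by Cramer's rule:
  det = gamma(0)^2 - gamma(1)^2 = (5.3173)^2 - (3.8591)^2 = 28.27367929 - 14.89265281 = 13.38102648
  phi_hat_1 = [gamma(1) gamma(0) - gamma(1) gamma(2)] / det = [(3.8591)(5.3173) - (3.8591)(3.9408)] / 13.38102648 = 5.31205115 / 13.38102648 = 0.397
  phi_hat_2 = [gamma(0) gamma(2) - gamma(1)^2] / det = [(5.3173)(3.9408) - (3.8591)^2] / 13.38102648 = 6.06176303 / 13.38102648 = 0.453
So phi_hat = [0.3970, 0.4530].
Therefore phi_hat_2 = 0.4530.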